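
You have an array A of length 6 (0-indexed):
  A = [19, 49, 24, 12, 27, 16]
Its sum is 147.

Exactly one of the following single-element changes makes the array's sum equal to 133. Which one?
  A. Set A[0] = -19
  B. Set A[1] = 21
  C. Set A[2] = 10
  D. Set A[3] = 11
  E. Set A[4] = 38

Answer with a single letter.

Answer: C

Derivation:
Option A: A[0] 19->-19, delta=-38, new_sum=147+(-38)=109
Option B: A[1] 49->21, delta=-28, new_sum=147+(-28)=119
Option C: A[2] 24->10, delta=-14, new_sum=147+(-14)=133 <-- matches target
Option D: A[3] 12->11, delta=-1, new_sum=147+(-1)=146
Option E: A[4] 27->38, delta=11, new_sum=147+(11)=158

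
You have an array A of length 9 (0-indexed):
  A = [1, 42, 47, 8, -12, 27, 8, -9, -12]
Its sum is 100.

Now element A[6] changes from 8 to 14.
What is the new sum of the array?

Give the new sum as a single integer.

Old value at index 6: 8
New value at index 6: 14
Delta = 14 - 8 = 6
New sum = old_sum + delta = 100 + (6) = 106

Answer: 106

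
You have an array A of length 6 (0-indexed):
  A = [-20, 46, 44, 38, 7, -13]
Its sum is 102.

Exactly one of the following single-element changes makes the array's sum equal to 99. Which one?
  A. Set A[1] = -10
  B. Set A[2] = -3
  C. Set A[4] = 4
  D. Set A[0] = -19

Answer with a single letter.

Answer: C

Derivation:
Option A: A[1] 46->-10, delta=-56, new_sum=102+(-56)=46
Option B: A[2] 44->-3, delta=-47, new_sum=102+(-47)=55
Option C: A[4] 7->4, delta=-3, new_sum=102+(-3)=99 <-- matches target
Option D: A[0] -20->-19, delta=1, new_sum=102+(1)=103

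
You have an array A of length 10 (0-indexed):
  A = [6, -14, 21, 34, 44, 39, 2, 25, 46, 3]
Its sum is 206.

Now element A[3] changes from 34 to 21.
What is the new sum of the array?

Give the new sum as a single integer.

Old value at index 3: 34
New value at index 3: 21
Delta = 21 - 34 = -13
New sum = old_sum + delta = 206 + (-13) = 193

Answer: 193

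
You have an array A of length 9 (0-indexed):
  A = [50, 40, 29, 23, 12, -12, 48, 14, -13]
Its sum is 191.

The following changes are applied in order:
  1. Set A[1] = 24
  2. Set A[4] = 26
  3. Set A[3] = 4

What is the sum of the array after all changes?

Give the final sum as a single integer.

Answer: 170

Derivation:
Initial sum: 191
Change 1: A[1] 40 -> 24, delta = -16, sum = 175
Change 2: A[4] 12 -> 26, delta = 14, sum = 189
Change 3: A[3] 23 -> 4, delta = -19, sum = 170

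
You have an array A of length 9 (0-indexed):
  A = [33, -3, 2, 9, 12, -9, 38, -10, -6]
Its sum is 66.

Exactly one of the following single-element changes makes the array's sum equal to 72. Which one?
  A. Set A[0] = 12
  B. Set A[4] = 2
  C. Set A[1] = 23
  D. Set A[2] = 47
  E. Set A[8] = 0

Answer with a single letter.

Answer: E

Derivation:
Option A: A[0] 33->12, delta=-21, new_sum=66+(-21)=45
Option B: A[4] 12->2, delta=-10, new_sum=66+(-10)=56
Option C: A[1] -3->23, delta=26, new_sum=66+(26)=92
Option D: A[2] 2->47, delta=45, new_sum=66+(45)=111
Option E: A[8] -6->0, delta=6, new_sum=66+(6)=72 <-- matches target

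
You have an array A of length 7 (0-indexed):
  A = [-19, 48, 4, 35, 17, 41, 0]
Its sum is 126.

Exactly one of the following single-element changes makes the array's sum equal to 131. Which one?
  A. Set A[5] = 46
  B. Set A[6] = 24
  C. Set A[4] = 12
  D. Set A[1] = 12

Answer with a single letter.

Answer: A

Derivation:
Option A: A[5] 41->46, delta=5, new_sum=126+(5)=131 <-- matches target
Option B: A[6] 0->24, delta=24, new_sum=126+(24)=150
Option C: A[4] 17->12, delta=-5, new_sum=126+(-5)=121
Option D: A[1] 48->12, delta=-36, new_sum=126+(-36)=90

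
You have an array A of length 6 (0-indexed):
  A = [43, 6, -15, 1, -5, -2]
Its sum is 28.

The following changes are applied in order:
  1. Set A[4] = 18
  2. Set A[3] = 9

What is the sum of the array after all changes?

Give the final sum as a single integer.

Answer: 59

Derivation:
Initial sum: 28
Change 1: A[4] -5 -> 18, delta = 23, sum = 51
Change 2: A[3] 1 -> 9, delta = 8, sum = 59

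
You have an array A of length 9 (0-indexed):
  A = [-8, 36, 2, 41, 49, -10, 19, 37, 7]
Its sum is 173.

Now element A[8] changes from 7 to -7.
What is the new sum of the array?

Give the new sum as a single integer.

Old value at index 8: 7
New value at index 8: -7
Delta = -7 - 7 = -14
New sum = old_sum + delta = 173 + (-14) = 159

Answer: 159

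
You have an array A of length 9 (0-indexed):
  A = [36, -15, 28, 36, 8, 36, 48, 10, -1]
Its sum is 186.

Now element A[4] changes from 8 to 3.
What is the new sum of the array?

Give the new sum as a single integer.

Answer: 181

Derivation:
Old value at index 4: 8
New value at index 4: 3
Delta = 3 - 8 = -5
New sum = old_sum + delta = 186 + (-5) = 181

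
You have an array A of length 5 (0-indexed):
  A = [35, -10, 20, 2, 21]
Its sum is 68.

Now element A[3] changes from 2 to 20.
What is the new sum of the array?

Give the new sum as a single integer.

Old value at index 3: 2
New value at index 3: 20
Delta = 20 - 2 = 18
New sum = old_sum + delta = 68 + (18) = 86

Answer: 86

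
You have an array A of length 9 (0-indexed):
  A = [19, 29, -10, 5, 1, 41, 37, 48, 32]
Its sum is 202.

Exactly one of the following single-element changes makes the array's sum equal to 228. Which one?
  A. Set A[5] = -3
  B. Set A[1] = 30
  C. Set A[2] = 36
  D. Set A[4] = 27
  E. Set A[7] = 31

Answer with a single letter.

Answer: D

Derivation:
Option A: A[5] 41->-3, delta=-44, new_sum=202+(-44)=158
Option B: A[1] 29->30, delta=1, new_sum=202+(1)=203
Option C: A[2] -10->36, delta=46, new_sum=202+(46)=248
Option D: A[4] 1->27, delta=26, new_sum=202+(26)=228 <-- matches target
Option E: A[7] 48->31, delta=-17, new_sum=202+(-17)=185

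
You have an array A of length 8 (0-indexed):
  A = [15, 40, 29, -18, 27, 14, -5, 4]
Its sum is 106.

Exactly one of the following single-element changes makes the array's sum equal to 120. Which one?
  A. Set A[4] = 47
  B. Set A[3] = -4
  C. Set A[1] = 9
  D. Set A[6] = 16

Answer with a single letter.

Option A: A[4] 27->47, delta=20, new_sum=106+(20)=126
Option B: A[3] -18->-4, delta=14, new_sum=106+(14)=120 <-- matches target
Option C: A[1] 40->9, delta=-31, new_sum=106+(-31)=75
Option D: A[6] -5->16, delta=21, new_sum=106+(21)=127

Answer: B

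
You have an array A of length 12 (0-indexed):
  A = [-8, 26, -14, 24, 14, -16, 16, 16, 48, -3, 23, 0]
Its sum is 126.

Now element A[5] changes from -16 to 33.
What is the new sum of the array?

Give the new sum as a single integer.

Old value at index 5: -16
New value at index 5: 33
Delta = 33 - -16 = 49
New sum = old_sum + delta = 126 + (49) = 175

Answer: 175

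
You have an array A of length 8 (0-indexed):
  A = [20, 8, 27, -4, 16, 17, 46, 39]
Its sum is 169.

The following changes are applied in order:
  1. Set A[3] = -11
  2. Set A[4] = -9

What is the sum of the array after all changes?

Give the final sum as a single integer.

Answer: 137

Derivation:
Initial sum: 169
Change 1: A[3] -4 -> -11, delta = -7, sum = 162
Change 2: A[4] 16 -> -9, delta = -25, sum = 137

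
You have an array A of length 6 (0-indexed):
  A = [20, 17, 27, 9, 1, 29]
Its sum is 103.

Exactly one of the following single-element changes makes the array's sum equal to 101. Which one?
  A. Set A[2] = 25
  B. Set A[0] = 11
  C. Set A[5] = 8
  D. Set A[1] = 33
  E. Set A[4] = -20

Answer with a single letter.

Answer: A

Derivation:
Option A: A[2] 27->25, delta=-2, new_sum=103+(-2)=101 <-- matches target
Option B: A[0] 20->11, delta=-9, new_sum=103+(-9)=94
Option C: A[5] 29->8, delta=-21, new_sum=103+(-21)=82
Option D: A[1] 17->33, delta=16, new_sum=103+(16)=119
Option E: A[4] 1->-20, delta=-21, new_sum=103+(-21)=82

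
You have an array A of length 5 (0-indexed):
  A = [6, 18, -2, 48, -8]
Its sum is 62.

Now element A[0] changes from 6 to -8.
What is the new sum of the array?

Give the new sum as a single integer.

Answer: 48

Derivation:
Old value at index 0: 6
New value at index 0: -8
Delta = -8 - 6 = -14
New sum = old_sum + delta = 62 + (-14) = 48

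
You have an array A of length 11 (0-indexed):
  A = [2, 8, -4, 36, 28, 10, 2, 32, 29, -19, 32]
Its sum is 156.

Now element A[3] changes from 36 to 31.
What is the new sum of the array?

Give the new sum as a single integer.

Old value at index 3: 36
New value at index 3: 31
Delta = 31 - 36 = -5
New sum = old_sum + delta = 156 + (-5) = 151

Answer: 151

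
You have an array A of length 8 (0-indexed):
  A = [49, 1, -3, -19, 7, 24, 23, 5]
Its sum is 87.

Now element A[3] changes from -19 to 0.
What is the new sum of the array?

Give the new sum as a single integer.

Old value at index 3: -19
New value at index 3: 0
Delta = 0 - -19 = 19
New sum = old_sum + delta = 87 + (19) = 106

Answer: 106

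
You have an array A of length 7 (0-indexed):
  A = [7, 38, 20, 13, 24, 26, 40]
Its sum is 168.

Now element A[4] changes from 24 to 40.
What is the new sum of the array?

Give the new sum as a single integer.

Old value at index 4: 24
New value at index 4: 40
Delta = 40 - 24 = 16
New sum = old_sum + delta = 168 + (16) = 184

Answer: 184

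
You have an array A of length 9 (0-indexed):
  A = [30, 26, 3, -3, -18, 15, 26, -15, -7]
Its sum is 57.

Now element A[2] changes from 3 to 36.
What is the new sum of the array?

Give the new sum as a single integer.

Old value at index 2: 3
New value at index 2: 36
Delta = 36 - 3 = 33
New sum = old_sum + delta = 57 + (33) = 90

Answer: 90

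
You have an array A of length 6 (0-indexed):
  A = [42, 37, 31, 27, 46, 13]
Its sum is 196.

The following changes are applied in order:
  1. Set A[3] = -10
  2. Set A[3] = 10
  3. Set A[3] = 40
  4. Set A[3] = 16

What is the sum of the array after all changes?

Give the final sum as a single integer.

Answer: 185

Derivation:
Initial sum: 196
Change 1: A[3] 27 -> -10, delta = -37, sum = 159
Change 2: A[3] -10 -> 10, delta = 20, sum = 179
Change 3: A[3] 10 -> 40, delta = 30, sum = 209
Change 4: A[3] 40 -> 16, delta = -24, sum = 185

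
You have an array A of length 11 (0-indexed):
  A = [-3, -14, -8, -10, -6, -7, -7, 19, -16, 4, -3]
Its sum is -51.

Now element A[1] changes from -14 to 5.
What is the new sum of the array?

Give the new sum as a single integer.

Answer: -32

Derivation:
Old value at index 1: -14
New value at index 1: 5
Delta = 5 - -14 = 19
New sum = old_sum + delta = -51 + (19) = -32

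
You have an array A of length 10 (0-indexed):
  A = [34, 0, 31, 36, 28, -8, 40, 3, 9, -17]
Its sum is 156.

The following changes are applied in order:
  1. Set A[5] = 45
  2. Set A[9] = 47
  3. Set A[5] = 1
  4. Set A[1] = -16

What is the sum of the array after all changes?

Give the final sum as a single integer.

Initial sum: 156
Change 1: A[5] -8 -> 45, delta = 53, sum = 209
Change 2: A[9] -17 -> 47, delta = 64, sum = 273
Change 3: A[5] 45 -> 1, delta = -44, sum = 229
Change 4: A[1] 0 -> -16, delta = -16, sum = 213

Answer: 213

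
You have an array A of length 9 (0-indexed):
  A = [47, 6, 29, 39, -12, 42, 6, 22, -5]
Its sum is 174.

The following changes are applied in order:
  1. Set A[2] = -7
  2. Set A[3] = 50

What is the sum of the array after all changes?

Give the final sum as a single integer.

Answer: 149

Derivation:
Initial sum: 174
Change 1: A[2] 29 -> -7, delta = -36, sum = 138
Change 2: A[3] 39 -> 50, delta = 11, sum = 149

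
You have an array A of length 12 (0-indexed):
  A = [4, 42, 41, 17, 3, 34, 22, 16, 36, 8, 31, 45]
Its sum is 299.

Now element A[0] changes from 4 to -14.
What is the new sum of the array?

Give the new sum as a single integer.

Answer: 281

Derivation:
Old value at index 0: 4
New value at index 0: -14
Delta = -14 - 4 = -18
New sum = old_sum + delta = 299 + (-18) = 281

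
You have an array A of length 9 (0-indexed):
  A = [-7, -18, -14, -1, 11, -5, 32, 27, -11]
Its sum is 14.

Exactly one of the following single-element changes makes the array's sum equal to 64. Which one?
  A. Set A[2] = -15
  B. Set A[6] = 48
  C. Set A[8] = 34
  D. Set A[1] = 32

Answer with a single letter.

Option A: A[2] -14->-15, delta=-1, new_sum=14+(-1)=13
Option B: A[6] 32->48, delta=16, new_sum=14+(16)=30
Option C: A[8] -11->34, delta=45, new_sum=14+(45)=59
Option D: A[1] -18->32, delta=50, new_sum=14+(50)=64 <-- matches target

Answer: D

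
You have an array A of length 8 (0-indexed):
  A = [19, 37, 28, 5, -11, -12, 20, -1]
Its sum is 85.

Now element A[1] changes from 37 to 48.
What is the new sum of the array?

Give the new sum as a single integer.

Answer: 96

Derivation:
Old value at index 1: 37
New value at index 1: 48
Delta = 48 - 37 = 11
New sum = old_sum + delta = 85 + (11) = 96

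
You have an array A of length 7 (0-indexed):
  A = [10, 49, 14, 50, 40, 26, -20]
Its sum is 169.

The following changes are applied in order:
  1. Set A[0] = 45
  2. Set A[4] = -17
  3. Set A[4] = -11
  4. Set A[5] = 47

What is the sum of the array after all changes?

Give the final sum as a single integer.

Initial sum: 169
Change 1: A[0] 10 -> 45, delta = 35, sum = 204
Change 2: A[4] 40 -> -17, delta = -57, sum = 147
Change 3: A[4] -17 -> -11, delta = 6, sum = 153
Change 4: A[5] 26 -> 47, delta = 21, sum = 174

Answer: 174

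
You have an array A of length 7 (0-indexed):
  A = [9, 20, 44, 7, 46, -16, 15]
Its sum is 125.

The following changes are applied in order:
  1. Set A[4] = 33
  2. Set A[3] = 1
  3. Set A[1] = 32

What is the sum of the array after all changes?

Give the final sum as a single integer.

Initial sum: 125
Change 1: A[4] 46 -> 33, delta = -13, sum = 112
Change 2: A[3] 7 -> 1, delta = -6, sum = 106
Change 3: A[1] 20 -> 32, delta = 12, sum = 118

Answer: 118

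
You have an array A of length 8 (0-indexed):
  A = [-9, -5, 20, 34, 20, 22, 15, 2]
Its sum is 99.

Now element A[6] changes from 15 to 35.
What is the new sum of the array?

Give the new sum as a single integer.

Old value at index 6: 15
New value at index 6: 35
Delta = 35 - 15 = 20
New sum = old_sum + delta = 99 + (20) = 119

Answer: 119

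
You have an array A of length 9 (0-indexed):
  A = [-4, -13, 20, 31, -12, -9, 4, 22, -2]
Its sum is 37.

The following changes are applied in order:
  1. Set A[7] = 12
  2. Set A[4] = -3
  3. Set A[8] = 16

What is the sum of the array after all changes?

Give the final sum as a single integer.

Initial sum: 37
Change 1: A[7] 22 -> 12, delta = -10, sum = 27
Change 2: A[4] -12 -> -3, delta = 9, sum = 36
Change 3: A[8] -2 -> 16, delta = 18, sum = 54

Answer: 54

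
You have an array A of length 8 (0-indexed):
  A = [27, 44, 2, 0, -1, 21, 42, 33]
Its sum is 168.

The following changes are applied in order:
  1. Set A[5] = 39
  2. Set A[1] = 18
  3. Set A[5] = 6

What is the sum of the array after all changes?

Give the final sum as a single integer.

Answer: 127

Derivation:
Initial sum: 168
Change 1: A[5] 21 -> 39, delta = 18, sum = 186
Change 2: A[1] 44 -> 18, delta = -26, sum = 160
Change 3: A[5] 39 -> 6, delta = -33, sum = 127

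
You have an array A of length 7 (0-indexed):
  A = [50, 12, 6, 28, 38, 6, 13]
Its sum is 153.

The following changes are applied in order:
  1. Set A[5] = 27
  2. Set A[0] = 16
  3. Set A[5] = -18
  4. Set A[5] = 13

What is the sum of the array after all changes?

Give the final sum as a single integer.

Initial sum: 153
Change 1: A[5] 6 -> 27, delta = 21, sum = 174
Change 2: A[0] 50 -> 16, delta = -34, sum = 140
Change 3: A[5] 27 -> -18, delta = -45, sum = 95
Change 4: A[5] -18 -> 13, delta = 31, sum = 126

Answer: 126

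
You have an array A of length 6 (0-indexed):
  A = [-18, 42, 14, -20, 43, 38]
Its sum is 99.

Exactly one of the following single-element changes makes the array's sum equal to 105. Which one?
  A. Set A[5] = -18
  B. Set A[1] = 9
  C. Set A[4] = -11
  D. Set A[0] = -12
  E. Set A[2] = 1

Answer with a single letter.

Option A: A[5] 38->-18, delta=-56, new_sum=99+(-56)=43
Option B: A[1] 42->9, delta=-33, new_sum=99+(-33)=66
Option C: A[4] 43->-11, delta=-54, new_sum=99+(-54)=45
Option D: A[0] -18->-12, delta=6, new_sum=99+(6)=105 <-- matches target
Option E: A[2] 14->1, delta=-13, new_sum=99+(-13)=86

Answer: D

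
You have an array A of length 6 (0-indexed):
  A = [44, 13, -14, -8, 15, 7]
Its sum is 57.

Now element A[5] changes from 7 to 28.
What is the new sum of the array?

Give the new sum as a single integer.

Answer: 78

Derivation:
Old value at index 5: 7
New value at index 5: 28
Delta = 28 - 7 = 21
New sum = old_sum + delta = 57 + (21) = 78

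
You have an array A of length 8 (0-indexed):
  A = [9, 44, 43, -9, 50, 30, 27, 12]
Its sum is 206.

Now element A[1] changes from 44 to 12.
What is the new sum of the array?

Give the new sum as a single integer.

Old value at index 1: 44
New value at index 1: 12
Delta = 12 - 44 = -32
New sum = old_sum + delta = 206 + (-32) = 174

Answer: 174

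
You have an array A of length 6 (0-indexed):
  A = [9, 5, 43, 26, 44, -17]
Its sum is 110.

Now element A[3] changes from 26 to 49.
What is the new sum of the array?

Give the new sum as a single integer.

Old value at index 3: 26
New value at index 3: 49
Delta = 49 - 26 = 23
New sum = old_sum + delta = 110 + (23) = 133

Answer: 133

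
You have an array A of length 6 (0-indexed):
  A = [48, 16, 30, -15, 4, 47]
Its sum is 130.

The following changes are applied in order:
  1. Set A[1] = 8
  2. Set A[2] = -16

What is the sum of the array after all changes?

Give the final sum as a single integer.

Answer: 76

Derivation:
Initial sum: 130
Change 1: A[1] 16 -> 8, delta = -8, sum = 122
Change 2: A[2] 30 -> -16, delta = -46, sum = 76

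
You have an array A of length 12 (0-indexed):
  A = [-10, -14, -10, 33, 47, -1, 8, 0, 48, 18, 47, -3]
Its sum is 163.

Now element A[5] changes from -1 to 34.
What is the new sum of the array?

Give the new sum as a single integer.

Old value at index 5: -1
New value at index 5: 34
Delta = 34 - -1 = 35
New sum = old_sum + delta = 163 + (35) = 198

Answer: 198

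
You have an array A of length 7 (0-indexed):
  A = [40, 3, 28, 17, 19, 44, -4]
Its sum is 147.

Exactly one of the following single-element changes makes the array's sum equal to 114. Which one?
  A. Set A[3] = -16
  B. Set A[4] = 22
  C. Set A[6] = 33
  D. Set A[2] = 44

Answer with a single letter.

Answer: A

Derivation:
Option A: A[3] 17->-16, delta=-33, new_sum=147+(-33)=114 <-- matches target
Option B: A[4] 19->22, delta=3, new_sum=147+(3)=150
Option C: A[6] -4->33, delta=37, new_sum=147+(37)=184
Option D: A[2] 28->44, delta=16, new_sum=147+(16)=163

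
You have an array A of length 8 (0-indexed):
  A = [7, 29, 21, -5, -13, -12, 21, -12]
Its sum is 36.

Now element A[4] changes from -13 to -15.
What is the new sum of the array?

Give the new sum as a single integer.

Answer: 34

Derivation:
Old value at index 4: -13
New value at index 4: -15
Delta = -15 - -13 = -2
New sum = old_sum + delta = 36 + (-2) = 34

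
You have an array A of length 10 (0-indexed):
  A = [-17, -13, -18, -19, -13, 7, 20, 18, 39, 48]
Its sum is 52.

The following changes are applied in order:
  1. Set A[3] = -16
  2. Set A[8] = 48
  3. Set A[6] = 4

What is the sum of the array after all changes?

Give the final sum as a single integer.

Initial sum: 52
Change 1: A[3] -19 -> -16, delta = 3, sum = 55
Change 2: A[8] 39 -> 48, delta = 9, sum = 64
Change 3: A[6] 20 -> 4, delta = -16, sum = 48

Answer: 48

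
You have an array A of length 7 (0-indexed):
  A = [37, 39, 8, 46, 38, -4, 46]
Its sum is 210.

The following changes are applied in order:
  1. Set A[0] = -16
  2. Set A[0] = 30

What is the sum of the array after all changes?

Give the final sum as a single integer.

Answer: 203

Derivation:
Initial sum: 210
Change 1: A[0] 37 -> -16, delta = -53, sum = 157
Change 2: A[0] -16 -> 30, delta = 46, sum = 203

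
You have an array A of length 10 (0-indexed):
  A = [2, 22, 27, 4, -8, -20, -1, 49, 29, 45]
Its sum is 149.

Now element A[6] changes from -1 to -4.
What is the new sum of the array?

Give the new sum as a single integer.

Answer: 146

Derivation:
Old value at index 6: -1
New value at index 6: -4
Delta = -4 - -1 = -3
New sum = old_sum + delta = 149 + (-3) = 146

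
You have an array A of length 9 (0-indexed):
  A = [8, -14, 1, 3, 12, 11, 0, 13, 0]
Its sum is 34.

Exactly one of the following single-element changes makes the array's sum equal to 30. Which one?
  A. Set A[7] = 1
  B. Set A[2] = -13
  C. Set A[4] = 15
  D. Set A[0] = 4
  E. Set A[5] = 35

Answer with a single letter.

Option A: A[7] 13->1, delta=-12, new_sum=34+(-12)=22
Option B: A[2] 1->-13, delta=-14, new_sum=34+(-14)=20
Option C: A[4] 12->15, delta=3, new_sum=34+(3)=37
Option D: A[0] 8->4, delta=-4, new_sum=34+(-4)=30 <-- matches target
Option E: A[5] 11->35, delta=24, new_sum=34+(24)=58

Answer: D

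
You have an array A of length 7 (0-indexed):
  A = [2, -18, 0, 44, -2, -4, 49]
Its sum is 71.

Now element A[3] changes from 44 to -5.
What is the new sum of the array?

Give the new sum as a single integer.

Answer: 22

Derivation:
Old value at index 3: 44
New value at index 3: -5
Delta = -5 - 44 = -49
New sum = old_sum + delta = 71 + (-49) = 22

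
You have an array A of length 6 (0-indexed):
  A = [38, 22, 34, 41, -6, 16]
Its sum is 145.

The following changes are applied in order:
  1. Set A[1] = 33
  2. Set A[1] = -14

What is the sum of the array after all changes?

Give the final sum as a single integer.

Answer: 109

Derivation:
Initial sum: 145
Change 1: A[1] 22 -> 33, delta = 11, sum = 156
Change 2: A[1] 33 -> -14, delta = -47, sum = 109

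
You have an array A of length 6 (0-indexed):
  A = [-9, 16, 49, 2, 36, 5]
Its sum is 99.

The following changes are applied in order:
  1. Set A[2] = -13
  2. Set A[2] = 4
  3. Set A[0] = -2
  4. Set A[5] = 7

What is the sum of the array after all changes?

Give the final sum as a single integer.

Answer: 63

Derivation:
Initial sum: 99
Change 1: A[2] 49 -> -13, delta = -62, sum = 37
Change 2: A[2] -13 -> 4, delta = 17, sum = 54
Change 3: A[0] -9 -> -2, delta = 7, sum = 61
Change 4: A[5] 5 -> 7, delta = 2, sum = 63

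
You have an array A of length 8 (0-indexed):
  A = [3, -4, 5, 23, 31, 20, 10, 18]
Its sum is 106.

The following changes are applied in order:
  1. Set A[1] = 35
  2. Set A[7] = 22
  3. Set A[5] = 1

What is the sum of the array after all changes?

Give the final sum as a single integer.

Initial sum: 106
Change 1: A[1] -4 -> 35, delta = 39, sum = 145
Change 2: A[7] 18 -> 22, delta = 4, sum = 149
Change 3: A[5] 20 -> 1, delta = -19, sum = 130

Answer: 130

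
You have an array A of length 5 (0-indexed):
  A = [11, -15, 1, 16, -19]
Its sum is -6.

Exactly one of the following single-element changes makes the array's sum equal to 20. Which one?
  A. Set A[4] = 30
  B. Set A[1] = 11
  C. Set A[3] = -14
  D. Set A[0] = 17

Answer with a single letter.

Option A: A[4] -19->30, delta=49, new_sum=-6+(49)=43
Option B: A[1] -15->11, delta=26, new_sum=-6+(26)=20 <-- matches target
Option C: A[3] 16->-14, delta=-30, new_sum=-6+(-30)=-36
Option D: A[0] 11->17, delta=6, new_sum=-6+(6)=0

Answer: B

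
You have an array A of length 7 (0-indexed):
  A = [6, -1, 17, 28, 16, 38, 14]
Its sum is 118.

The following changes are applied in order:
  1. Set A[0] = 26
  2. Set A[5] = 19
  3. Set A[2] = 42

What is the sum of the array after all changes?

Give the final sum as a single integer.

Answer: 144

Derivation:
Initial sum: 118
Change 1: A[0] 6 -> 26, delta = 20, sum = 138
Change 2: A[5] 38 -> 19, delta = -19, sum = 119
Change 3: A[2] 17 -> 42, delta = 25, sum = 144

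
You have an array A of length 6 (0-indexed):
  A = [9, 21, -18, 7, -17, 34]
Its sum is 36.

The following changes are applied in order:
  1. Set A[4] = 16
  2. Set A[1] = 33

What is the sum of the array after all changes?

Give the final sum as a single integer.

Answer: 81

Derivation:
Initial sum: 36
Change 1: A[4] -17 -> 16, delta = 33, sum = 69
Change 2: A[1] 21 -> 33, delta = 12, sum = 81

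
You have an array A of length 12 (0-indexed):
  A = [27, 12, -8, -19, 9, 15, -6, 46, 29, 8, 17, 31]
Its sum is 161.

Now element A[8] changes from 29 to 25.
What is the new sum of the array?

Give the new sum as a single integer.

Old value at index 8: 29
New value at index 8: 25
Delta = 25 - 29 = -4
New sum = old_sum + delta = 161 + (-4) = 157

Answer: 157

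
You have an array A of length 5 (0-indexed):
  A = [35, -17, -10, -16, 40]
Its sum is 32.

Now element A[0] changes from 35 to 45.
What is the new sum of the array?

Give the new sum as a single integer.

Old value at index 0: 35
New value at index 0: 45
Delta = 45 - 35 = 10
New sum = old_sum + delta = 32 + (10) = 42

Answer: 42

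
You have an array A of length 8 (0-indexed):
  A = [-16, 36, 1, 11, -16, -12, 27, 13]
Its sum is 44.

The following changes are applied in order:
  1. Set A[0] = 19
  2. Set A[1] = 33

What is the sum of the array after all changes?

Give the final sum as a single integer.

Initial sum: 44
Change 1: A[0] -16 -> 19, delta = 35, sum = 79
Change 2: A[1] 36 -> 33, delta = -3, sum = 76

Answer: 76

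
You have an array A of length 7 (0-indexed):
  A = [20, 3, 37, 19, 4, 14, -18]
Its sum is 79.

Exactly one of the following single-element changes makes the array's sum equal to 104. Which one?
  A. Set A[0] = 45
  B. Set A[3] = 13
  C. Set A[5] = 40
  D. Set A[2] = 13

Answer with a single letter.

Answer: A

Derivation:
Option A: A[0] 20->45, delta=25, new_sum=79+(25)=104 <-- matches target
Option B: A[3] 19->13, delta=-6, new_sum=79+(-6)=73
Option C: A[5] 14->40, delta=26, new_sum=79+(26)=105
Option D: A[2] 37->13, delta=-24, new_sum=79+(-24)=55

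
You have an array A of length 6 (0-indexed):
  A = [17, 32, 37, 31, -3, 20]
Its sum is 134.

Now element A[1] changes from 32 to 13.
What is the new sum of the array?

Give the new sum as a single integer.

Old value at index 1: 32
New value at index 1: 13
Delta = 13 - 32 = -19
New sum = old_sum + delta = 134 + (-19) = 115

Answer: 115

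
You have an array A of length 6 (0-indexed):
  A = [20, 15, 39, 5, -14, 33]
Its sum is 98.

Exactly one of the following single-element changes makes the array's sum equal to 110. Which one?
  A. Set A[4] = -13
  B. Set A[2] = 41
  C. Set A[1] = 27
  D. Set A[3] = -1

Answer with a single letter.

Answer: C

Derivation:
Option A: A[4] -14->-13, delta=1, new_sum=98+(1)=99
Option B: A[2] 39->41, delta=2, new_sum=98+(2)=100
Option C: A[1] 15->27, delta=12, new_sum=98+(12)=110 <-- matches target
Option D: A[3] 5->-1, delta=-6, new_sum=98+(-6)=92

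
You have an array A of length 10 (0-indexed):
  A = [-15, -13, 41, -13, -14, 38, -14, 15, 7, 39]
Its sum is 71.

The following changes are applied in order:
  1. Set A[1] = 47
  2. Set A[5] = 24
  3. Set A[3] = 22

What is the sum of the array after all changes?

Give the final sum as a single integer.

Answer: 152

Derivation:
Initial sum: 71
Change 1: A[1] -13 -> 47, delta = 60, sum = 131
Change 2: A[5] 38 -> 24, delta = -14, sum = 117
Change 3: A[3] -13 -> 22, delta = 35, sum = 152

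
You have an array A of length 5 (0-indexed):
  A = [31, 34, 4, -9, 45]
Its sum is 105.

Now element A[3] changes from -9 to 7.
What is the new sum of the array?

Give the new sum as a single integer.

Answer: 121

Derivation:
Old value at index 3: -9
New value at index 3: 7
Delta = 7 - -9 = 16
New sum = old_sum + delta = 105 + (16) = 121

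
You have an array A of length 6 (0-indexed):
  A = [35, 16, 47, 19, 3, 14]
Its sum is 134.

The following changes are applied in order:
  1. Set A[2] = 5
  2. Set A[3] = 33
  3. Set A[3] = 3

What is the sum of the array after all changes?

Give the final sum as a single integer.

Answer: 76

Derivation:
Initial sum: 134
Change 1: A[2] 47 -> 5, delta = -42, sum = 92
Change 2: A[3] 19 -> 33, delta = 14, sum = 106
Change 3: A[3] 33 -> 3, delta = -30, sum = 76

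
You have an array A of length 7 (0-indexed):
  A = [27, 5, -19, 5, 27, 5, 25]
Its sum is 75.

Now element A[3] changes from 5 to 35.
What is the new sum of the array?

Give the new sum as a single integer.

Answer: 105

Derivation:
Old value at index 3: 5
New value at index 3: 35
Delta = 35 - 5 = 30
New sum = old_sum + delta = 75 + (30) = 105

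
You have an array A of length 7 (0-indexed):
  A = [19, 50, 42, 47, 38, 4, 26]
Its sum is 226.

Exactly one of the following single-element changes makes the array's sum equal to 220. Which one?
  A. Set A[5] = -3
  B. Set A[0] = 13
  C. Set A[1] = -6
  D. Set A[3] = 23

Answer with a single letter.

Option A: A[5] 4->-3, delta=-7, new_sum=226+(-7)=219
Option B: A[0] 19->13, delta=-6, new_sum=226+(-6)=220 <-- matches target
Option C: A[1] 50->-6, delta=-56, new_sum=226+(-56)=170
Option D: A[3] 47->23, delta=-24, new_sum=226+(-24)=202

Answer: B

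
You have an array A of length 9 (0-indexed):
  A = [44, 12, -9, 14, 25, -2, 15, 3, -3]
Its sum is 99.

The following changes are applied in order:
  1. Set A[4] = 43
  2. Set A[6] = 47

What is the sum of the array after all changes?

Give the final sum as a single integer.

Initial sum: 99
Change 1: A[4] 25 -> 43, delta = 18, sum = 117
Change 2: A[6] 15 -> 47, delta = 32, sum = 149

Answer: 149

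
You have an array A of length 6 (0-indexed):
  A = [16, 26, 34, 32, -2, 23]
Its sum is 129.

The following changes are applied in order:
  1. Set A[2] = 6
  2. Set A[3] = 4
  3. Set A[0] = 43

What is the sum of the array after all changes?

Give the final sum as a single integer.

Answer: 100

Derivation:
Initial sum: 129
Change 1: A[2] 34 -> 6, delta = -28, sum = 101
Change 2: A[3] 32 -> 4, delta = -28, sum = 73
Change 3: A[0] 16 -> 43, delta = 27, sum = 100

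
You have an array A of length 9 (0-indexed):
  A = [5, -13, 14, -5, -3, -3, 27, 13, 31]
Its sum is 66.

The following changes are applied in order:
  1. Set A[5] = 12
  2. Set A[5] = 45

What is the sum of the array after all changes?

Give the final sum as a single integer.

Initial sum: 66
Change 1: A[5] -3 -> 12, delta = 15, sum = 81
Change 2: A[5] 12 -> 45, delta = 33, sum = 114

Answer: 114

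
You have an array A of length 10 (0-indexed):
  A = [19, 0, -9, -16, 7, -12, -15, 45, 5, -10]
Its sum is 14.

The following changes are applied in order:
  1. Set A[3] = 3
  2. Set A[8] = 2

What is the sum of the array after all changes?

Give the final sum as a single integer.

Initial sum: 14
Change 1: A[3] -16 -> 3, delta = 19, sum = 33
Change 2: A[8] 5 -> 2, delta = -3, sum = 30

Answer: 30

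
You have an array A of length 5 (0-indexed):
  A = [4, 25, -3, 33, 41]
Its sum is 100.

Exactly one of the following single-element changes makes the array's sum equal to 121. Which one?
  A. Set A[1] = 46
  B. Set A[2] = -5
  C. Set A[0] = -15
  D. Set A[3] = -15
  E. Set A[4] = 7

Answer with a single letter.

Answer: A

Derivation:
Option A: A[1] 25->46, delta=21, new_sum=100+(21)=121 <-- matches target
Option B: A[2] -3->-5, delta=-2, new_sum=100+(-2)=98
Option C: A[0] 4->-15, delta=-19, new_sum=100+(-19)=81
Option D: A[3] 33->-15, delta=-48, new_sum=100+(-48)=52
Option E: A[4] 41->7, delta=-34, new_sum=100+(-34)=66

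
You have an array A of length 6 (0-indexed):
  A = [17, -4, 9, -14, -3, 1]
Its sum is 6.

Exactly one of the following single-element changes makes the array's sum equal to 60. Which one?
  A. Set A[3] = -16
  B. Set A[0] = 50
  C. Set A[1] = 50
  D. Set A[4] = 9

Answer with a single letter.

Option A: A[3] -14->-16, delta=-2, new_sum=6+(-2)=4
Option B: A[0] 17->50, delta=33, new_sum=6+(33)=39
Option C: A[1] -4->50, delta=54, new_sum=6+(54)=60 <-- matches target
Option D: A[4] -3->9, delta=12, new_sum=6+(12)=18

Answer: C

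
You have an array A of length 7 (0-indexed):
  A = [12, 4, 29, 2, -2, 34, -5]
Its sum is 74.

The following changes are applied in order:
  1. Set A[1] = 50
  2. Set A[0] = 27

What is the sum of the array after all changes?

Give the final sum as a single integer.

Answer: 135

Derivation:
Initial sum: 74
Change 1: A[1] 4 -> 50, delta = 46, sum = 120
Change 2: A[0] 12 -> 27, delta = 15, sum = 135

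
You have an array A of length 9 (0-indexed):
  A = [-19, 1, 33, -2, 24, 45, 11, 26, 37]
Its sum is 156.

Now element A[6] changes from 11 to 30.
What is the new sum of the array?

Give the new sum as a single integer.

Old value at index 6: 11
New value at index 6: 30
Delta = 30 - 11 = 19
New sum = old_sum + delta = 156 + (19) = 175

Answer: 175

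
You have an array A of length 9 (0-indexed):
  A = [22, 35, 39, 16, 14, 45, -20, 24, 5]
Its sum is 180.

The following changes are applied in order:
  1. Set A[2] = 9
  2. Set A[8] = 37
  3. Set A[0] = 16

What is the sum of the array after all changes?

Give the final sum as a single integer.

Initial sum: 180
Change 1: A[2] 39 -> 9, delta = -30, sum = 150
Change 2: A[8] 5 -> 37, delta = 32, sum = 182
Change 3: A[0] 22 -> 16, delta = -6, sum = 176

Answer: 176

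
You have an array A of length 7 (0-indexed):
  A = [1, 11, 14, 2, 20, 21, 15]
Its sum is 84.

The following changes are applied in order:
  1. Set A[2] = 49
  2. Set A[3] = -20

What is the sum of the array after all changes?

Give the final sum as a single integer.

Answer: 97

Derivation:
Initial sum: 84
Change 1: A[2] 14 -> 49, delta = 35, sum = 119
Change 2: A[3] 2 -> -20, delta = -22, sum = 97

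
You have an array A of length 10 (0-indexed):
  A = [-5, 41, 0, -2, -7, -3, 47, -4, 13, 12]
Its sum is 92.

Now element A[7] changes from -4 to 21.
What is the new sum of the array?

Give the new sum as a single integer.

Old value at index 7: -4
New value at index 7: 21
Delta = 21 - -4 = 25
New sum = old_sum + delta = 92 + (25) = 117

Answer: 117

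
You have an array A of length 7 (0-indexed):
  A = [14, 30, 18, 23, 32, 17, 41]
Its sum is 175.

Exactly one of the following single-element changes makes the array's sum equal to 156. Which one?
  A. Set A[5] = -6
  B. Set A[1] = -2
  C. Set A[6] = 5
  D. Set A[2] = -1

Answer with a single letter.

Answer: D

Derivation:
Option A: A[5] 17->-6, delta=-23, new_sum=175+(-23)=152
Option B: A[1] 30->-2, delta=-32, new_sum=175+(-32)=143
Option C: A[6] 41->5, delta=-36, new_sum=175+(-36)=139
Option D: A[2] 18->-1, delta=-19, new_sum=175+(-19)=156 <-- matches target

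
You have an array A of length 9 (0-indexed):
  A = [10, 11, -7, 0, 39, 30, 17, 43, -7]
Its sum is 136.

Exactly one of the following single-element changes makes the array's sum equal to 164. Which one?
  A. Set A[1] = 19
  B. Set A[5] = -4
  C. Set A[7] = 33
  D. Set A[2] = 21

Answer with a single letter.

Answer: D

Derivation:
Option A: A[1] 11->19, delta=8, new_sum=136+(8)=144
Option B: A[5] 30->-4, delta=-34, new_sum=136+(-34)=102
Option C: A[7] 43->33, delta=-10, new_sum=136+(-10)=126
Option D: A[2] -7->21, delta=28, new_sum=136+(28)=164 <-- matches target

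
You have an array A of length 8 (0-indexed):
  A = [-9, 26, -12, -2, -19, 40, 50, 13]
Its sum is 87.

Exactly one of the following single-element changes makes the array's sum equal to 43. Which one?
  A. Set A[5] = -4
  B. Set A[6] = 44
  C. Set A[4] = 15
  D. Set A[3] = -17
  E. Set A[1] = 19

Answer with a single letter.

Answer: A

Derivation:
Option A: A[5] 40->-4, delta=-44, new_sum=87+(-44)=43 <-- matches target
Option B: A[6] 50->44, delta=-6, new_sum=87+(-6)=81
Option C: A[4] -19->15, delta=34, new_sum=87+(34)=121
Option D: A[3] -2->-17, delta=-15, new_sum=87+(-15)=72
Option E: A[1] 26->19, delta=-7, new_sum=87+(-7)=80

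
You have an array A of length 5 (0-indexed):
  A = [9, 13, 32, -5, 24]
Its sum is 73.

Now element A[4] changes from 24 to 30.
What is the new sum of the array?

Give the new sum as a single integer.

Answer: 79

Derivation:
Old value at index 4: 24
New value at index 4: 30
Delta = 30 - 24 = 6
New sum = old_sum + delta = 73 + (6) = 79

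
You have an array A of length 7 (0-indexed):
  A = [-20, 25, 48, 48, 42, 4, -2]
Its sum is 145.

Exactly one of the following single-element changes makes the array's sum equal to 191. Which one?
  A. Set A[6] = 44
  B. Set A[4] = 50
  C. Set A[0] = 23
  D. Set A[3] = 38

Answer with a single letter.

Option A: A[6] -2->44, delta=46, new_sum=145+(46)=191 <-- matches target
Option B: A[4] 42->50, delta=8, new_sum=145+(8)=153
Option C: A[0] -20->23, delta=43, new_sum=145+(43)=188
Option D: A[3] 48->38, delta=-10, new_sum=145+(-10)=135

Answer: A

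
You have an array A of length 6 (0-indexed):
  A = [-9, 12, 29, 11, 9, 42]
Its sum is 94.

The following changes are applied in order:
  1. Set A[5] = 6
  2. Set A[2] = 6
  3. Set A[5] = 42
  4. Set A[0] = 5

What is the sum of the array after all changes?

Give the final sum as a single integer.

Initial sum: 94
Change 1: A[5] 42 -> 6, delta = -36, sum = 58
Change 2: A[2] 29 -> 6, delta = -23, sum = 35
Change 3: A[5] 6 -> 42, delta = 36, sum = 71
Change 4: A[0] -9 -> 5, delta = 14, sum = 85

Answer: 85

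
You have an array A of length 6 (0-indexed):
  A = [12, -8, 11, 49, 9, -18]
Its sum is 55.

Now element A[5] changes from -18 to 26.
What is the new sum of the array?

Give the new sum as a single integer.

Old value at index 5: -18
New value at index 5: 26
Delta = 26 - -18 = 44
New sum = old_sum + delta = 55 + (44) = 99

Answer: 99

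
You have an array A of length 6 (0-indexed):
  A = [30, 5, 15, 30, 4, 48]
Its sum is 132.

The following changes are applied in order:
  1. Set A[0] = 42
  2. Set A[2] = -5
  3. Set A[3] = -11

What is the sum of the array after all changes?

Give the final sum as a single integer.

Answer: 83

Derivation:
Initial sum: 132
Change 1: A[0] 30 -> 42, delta = 12, sum = 144
Change 2: A[2] 15 -> -5, delta = -20, sum = 124
Change 3: A[3] 30 -> -11, delta = -41, sum = 83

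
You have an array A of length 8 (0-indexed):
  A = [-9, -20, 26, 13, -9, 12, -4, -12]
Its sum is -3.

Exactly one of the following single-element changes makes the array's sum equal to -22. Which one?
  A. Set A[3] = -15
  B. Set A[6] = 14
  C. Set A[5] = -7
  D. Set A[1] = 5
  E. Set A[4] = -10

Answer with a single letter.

Option A: A[3] 13->-15, delta=-28, new_sum=-3+(-28)=-31
Option B: A[6] -4->14, delta=18, new_sum=-3+(18)=15
Option C: A[5] 12->-7, delta=-19, new_sum=-3+(-19)=-22 <-- matches target
Option D: A[1] -20->5, delta=25, new_sum=-3+(25)=22
Option E: A[4] -9->-10, delta=-1, new_sum=-3+(-1)=-4

Answer: C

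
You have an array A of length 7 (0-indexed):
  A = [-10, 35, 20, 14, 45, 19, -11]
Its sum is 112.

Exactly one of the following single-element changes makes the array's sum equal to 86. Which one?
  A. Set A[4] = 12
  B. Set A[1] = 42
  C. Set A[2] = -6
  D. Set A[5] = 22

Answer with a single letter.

Answer: C

Derivation:
Option A: A[4] 45->12, delta=-33, new_sum=112+(-33)=79
Option B: A[1] 35->42, delta=7, new_sum=112+(7)=119
Option C: A[2] 20->-6, delta=-26, new_sum=112+(-26)=86 <-- matches target
Option D: A[5] 19->22, delta=3, new_sum=112+(3)=115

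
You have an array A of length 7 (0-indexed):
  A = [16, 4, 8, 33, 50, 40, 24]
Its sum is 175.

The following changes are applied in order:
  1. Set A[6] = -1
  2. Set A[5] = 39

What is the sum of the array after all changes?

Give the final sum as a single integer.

Answer: 149

Derivation:
Initial sum: 175
Change 1: A[6] 24 -> -1, delta = -25, sum = 150
Change 2: A[5] 40 -> 39, delta = -1, sum = 149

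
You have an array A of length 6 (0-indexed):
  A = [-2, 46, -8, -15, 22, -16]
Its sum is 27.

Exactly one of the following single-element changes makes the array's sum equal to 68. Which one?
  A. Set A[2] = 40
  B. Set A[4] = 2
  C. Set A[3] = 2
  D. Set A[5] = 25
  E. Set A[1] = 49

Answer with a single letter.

Option A: A[2] -8->40, delta=48, new_sum=27+(48)=75
Option B: A[4] 22->2, delta=-20, new_sum=27+(-20)=7
Option C: A[3] -15->2, delta=17, new_sum=27+(17)=44
Option D: A[5] -16->25, delta=41, new_sum=27+(41)=68 <-- matches target
Option E: A[1] 46->49, delta=3, new_sum=27+(3)=30

Answer: D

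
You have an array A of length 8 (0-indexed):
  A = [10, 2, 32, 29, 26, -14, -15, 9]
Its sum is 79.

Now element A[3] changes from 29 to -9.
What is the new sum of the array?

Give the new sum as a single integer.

Answer: 41

Derivation:
Old value at index 3: 29
New value at index 3: -9
Delta = -9 - 29 = -38
New sum = old_sum + delta = 79 + (-38) = 41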